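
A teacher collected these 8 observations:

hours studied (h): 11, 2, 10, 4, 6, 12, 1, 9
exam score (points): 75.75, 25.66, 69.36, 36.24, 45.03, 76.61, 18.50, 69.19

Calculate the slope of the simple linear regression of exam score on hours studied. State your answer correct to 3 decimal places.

5.538

n = 8, Σx = 55, Σy = 416.34, Σxy = 3553.84, Σx² = 503
Sxx = Σx² − (Σx)²/n = 503 − 378.125 = 124.875
Sxy = Σxy − (Σx)(Σy)/n = 3553.84 − 2862.3375 = 691.5025
b = Sxy/Sxx = 691.5025/124.875 = 5.537558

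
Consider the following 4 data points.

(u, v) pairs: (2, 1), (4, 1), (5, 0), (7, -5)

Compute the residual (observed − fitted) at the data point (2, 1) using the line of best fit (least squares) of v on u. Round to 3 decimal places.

-1.231

n = 4, Σx = 18, Σy = -3, Σxy = -29, Σx² = 94
Sxx = Σx² − (Σx)²/n = 94 − 81 = 13
Sxy = Σxy − (Σx)(Σy)/n = -29 − (-13.5) = -15.5
b = Sxy/Sxx = -15.5/13 = -1.192308
a = ȳ − b·x̄ = -0.75 − (-1.192308)·4.5 = 4.615385
ŷ(2) = 4.615385 + (-1.192308)·2 = 2.230769
residual = y − ŷ = 1 − 2.230769 = -1.230769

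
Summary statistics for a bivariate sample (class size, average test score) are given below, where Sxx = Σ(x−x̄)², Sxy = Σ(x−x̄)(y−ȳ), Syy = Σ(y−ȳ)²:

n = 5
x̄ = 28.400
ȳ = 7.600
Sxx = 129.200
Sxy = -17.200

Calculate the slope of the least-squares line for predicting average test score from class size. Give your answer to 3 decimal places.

b = Sxy/Sxx = -17.2/129.2 = -0.133127

-0.133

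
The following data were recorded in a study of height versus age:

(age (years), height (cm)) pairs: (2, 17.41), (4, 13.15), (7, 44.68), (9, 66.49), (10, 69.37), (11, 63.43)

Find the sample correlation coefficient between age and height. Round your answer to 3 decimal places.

0.947

n = 6, Σx = 43, Σy = 274.53, Σxy = 2390.02, Σx² = 371, Σy² = 15728.8149
Sxx = Σx² − (Σx)²/n = 371 − 308.166667 = 62.833333
Sxy = Σxy − (Σx)(Σy)/n = 2390.02 − 1967.465 = 422.555
Syy = Σy² − (Σy)²/n = 15728.8149 − 12561.12015 = 3167.69475
r = Sxy/√(Sxx·Syy) = 422.555/√(199036.820125) = 422.555/446.135428 = 0.947145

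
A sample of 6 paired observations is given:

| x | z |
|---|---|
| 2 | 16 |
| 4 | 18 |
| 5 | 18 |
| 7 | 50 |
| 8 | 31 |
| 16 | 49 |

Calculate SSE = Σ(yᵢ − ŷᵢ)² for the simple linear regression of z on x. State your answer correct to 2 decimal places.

n = 6, Σx = 42, Σy = 182, Σxy = 1576, Σx² = 414, Σy² = 6766
Sxx = Σx² − (Σx)²/n = 414 − 294 = 120
Sxy = Σxy − (Σx)(Σy)/n = 1576 − 1274 = 302
Syy = Σy² − (Σy)²/n = 6766 − 5520.666667 = 1245.333333
b = Sxy/Sxx = 302/120 = 2.516667
SSE = Syy − b·Sxy = 1245.333333 − 2.516667·302 = 485.3

485.30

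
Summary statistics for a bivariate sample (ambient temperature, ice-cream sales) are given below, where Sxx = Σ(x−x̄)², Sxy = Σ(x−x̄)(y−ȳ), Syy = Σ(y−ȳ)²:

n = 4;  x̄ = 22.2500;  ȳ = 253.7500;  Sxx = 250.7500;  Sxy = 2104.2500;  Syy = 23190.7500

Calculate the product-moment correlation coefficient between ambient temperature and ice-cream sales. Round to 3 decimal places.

r = Sxy/√(Sxx·Syy) = 2104.25/√(5815080.5625) = 2104.25/2411.447815 = 0.872609

0.873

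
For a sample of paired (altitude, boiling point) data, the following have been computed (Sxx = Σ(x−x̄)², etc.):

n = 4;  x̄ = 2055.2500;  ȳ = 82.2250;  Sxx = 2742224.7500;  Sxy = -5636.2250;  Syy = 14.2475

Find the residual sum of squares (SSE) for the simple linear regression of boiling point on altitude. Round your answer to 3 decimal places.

2.663

b = Sxy/Sxx = -5636.225/2742224.75 = -0.002055
SSE = Syy − b·Sxy = 14.2475 − (-0.002055)·(-5636.225) = 2.663099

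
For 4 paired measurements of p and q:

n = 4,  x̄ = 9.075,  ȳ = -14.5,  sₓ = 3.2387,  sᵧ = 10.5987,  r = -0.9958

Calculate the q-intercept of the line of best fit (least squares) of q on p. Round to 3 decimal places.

15.073

b = r · sᵧ/sₓ = -0.9958 · 10.5987/3.2387 = -3.258772
a = ȳ − b·x̄ = -14.5 − (-3.258772)·9.075 = 15.073358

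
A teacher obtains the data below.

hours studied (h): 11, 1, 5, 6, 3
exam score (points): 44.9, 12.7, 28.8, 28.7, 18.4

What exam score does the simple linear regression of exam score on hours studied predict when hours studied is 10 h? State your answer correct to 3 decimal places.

42.232

n = 5, Σx = 26, Σy = 133.5, Σxy = 878, Σx² = 192
Sxx = Σx² − (Σx)²/n = 192 − 135.2 = 56.8
Sxy = Σxy − (Σx)(Σy)/n = 878 − 694.2 = 183.8
b = Sxy/Sxx = 183.8/56.8 = 3.235915
a = ȳ − b·x̄ = 26.7 − 3.235915·5.2 = 9.873239
ŷ(10) = a + b·10 = 9.873239 + 3.235915·10 = 42.232394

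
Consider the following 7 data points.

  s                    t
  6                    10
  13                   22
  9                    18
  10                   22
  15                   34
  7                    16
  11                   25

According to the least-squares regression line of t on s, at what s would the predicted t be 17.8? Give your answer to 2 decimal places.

8.69

n = 7, Σx = 71, Σy = 147, Σxy = 1625, Σx² = 781
Sxx = Σx² − (Σx)²/n = 781 − 720.142857 = 60.857143
Sxy = Σxy − (Σx)(Σy)/n = 1625 − 1491 = 134
b = Sxy/Sxx = 134/60.857143 = 2.201878
a = ȳ − b·x̄ = 21 − 2.201878·10.142857 = -1.333333
Set a + b·x = 17.8: x = (17.8 − (-1.333333)) / 2.201878 = 8.689552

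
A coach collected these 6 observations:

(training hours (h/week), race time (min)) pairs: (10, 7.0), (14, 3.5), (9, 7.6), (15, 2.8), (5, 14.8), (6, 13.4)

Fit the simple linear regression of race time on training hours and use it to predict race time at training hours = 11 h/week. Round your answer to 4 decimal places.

6.7887

n = 6, Σx = 59, Σy = 49.1, Σxy = 383.8, Σx² = 663
Sxx = Σx² − (Σx)²/n = 663 − 580.166667 = 82.833333
Sxy = Σxy − (Σx)(Σy)/n = 383.8 − 482.816667 = -99.016667
b = Sxy/Sxx = -99.016667/82.833333 = -1.195372
a = ȳ − b·x̄ = 8.183333 − (-1.195372)·9.833333 = 19.937827
ŷ(11) = a + b·11 = 19.937827 + (-1.195372)·11 = 6.788732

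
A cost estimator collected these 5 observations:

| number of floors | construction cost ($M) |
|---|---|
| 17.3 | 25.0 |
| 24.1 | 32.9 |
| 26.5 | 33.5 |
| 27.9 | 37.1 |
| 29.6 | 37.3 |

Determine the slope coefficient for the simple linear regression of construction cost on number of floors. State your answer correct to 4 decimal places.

1.0235

n = 5, Σx = 125.4, Σy = 165.8, Σxy = 4252.31, Σx² = 3236.92
Sxx = Σx² − (Σx)²/n = 3236.92 − 3145.032 = 91.888
Sxy = Σxy − (Σx)(Σy)/n = 4252.31 − 4158.264 = 94.046
b = Sxy/Sxx = 94.046/91.888 = 1.023485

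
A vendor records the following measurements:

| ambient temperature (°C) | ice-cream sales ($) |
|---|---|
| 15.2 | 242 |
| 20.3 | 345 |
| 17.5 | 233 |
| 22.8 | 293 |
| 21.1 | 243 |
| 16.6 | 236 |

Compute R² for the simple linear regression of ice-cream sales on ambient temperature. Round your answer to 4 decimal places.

0.3157

n = 6, Σx = 113.5, Σy = 1592, Σxy = 30484.7, Σx² = 2189.99, Σy² = 432472
Sxx = Σx² − (Σx)²/n = 2189.99 − 2147.041667 = 42.948333
Sxy = Σxy − (Σx)(Σy)/n = 30484.7 − 30115.333333 = 369.366667
Syy = Σy² − (Σy)²/n = 432472 − 422410.666667 = 10061.333333
R² = Sxy²/(Sxx·Syy) = (369.366667)²/(42.948333·10061.333333) = 0.315728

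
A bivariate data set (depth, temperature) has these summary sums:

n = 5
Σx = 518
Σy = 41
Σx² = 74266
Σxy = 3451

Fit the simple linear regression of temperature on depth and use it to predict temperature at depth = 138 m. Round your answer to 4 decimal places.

6.8698

Sxx = Σx² − (Σx)²/n = 74266 − 53664.8 = 20601.2
Sxy = Σxy − (Σx)(Σy)/n = 3451 − 4247.6 = -796.6
b = Sxy/Sxx = -796.6/20601.2 = -0.038668
a = ȳ − b·x̄ = 8.2 − (-0.038668)·103.6 = 12.205969
ŷ(138) = a + b·138 = 12.205969 + (-0.038668)·138 = 6.869833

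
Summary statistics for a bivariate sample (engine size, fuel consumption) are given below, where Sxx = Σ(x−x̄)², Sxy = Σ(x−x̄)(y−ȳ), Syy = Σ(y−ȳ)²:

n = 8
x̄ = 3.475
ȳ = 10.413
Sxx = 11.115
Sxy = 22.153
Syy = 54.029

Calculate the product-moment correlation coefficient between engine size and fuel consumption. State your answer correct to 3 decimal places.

0.904

r = Sxy/√(Sxx·Syy) = 22.153/√(600.532335) = 22.153/24.505761 = 0.903992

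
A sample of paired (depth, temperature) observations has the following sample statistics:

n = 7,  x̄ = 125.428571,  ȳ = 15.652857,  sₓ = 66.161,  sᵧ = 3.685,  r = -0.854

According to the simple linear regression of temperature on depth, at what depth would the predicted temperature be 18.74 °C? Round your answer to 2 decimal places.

60.53

b = r · sᵧ/sₓ = -0.854 · 3.685/66.161 = -0.047566
a = ȳ − b·x̄ = 15.652857 − (-0.047566)·125.428571 = 21.618947
Set a + b·x = 18.74: x = (18.74 − 21.618947) / (-0.047566) = 60.525769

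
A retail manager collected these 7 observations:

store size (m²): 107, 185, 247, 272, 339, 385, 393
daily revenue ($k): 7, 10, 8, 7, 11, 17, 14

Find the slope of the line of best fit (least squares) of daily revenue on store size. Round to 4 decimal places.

n = 7, Σx = 1928, Σy = 74, Σxy = 22255, Σx² = 598262
Sxx = Σx² − (Σx)²/n = 598262 − 531026.285714 = 67235.714286
Sxy = Σxy − (Σx)(Σy)/n = 22255 − 20381.714286 = 1873.285714
b = Sxy/Sxx = 1873.285714/67235.714286 = 0.027861

0.0279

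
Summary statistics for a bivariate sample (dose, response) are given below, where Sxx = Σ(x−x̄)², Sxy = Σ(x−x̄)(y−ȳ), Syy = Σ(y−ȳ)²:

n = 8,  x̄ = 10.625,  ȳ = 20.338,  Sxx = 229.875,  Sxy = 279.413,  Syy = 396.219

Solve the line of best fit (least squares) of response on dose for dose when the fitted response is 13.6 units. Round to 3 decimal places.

b = Sxy/Sxx = 279.413/229.875 = 1.215500
a = ȳ − b·x̄ = 20.338 − 1.215500·10.625 = 7.423315
Set a + b·x = 13.6: x = (13.6 − 7.423315) / 1.215500 = 5.081601

5.082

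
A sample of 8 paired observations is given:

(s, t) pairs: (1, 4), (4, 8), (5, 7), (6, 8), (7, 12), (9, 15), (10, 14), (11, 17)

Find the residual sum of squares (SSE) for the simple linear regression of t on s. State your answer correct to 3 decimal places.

n = 8, Σx = 53, Σy = 85, Σxy = 665, Σx² = 429, Σy² = 1047
Sxx = Σx² − (Σx)²/n = 429 − 351.125 = 77.875
Sxy = Σxy − (Σx)(Σy)/n = 665 − 563.125 = 101.875
Syy = Σy² − (Σy)²/n = 1047 − 903.125 = 143.875
b = Sxy/Sxx = 101.875/77.875 = 1.308186
SSE = Syy − b·Sxy = 143.875 − 1.308186·101.875 = 10.603531

10.604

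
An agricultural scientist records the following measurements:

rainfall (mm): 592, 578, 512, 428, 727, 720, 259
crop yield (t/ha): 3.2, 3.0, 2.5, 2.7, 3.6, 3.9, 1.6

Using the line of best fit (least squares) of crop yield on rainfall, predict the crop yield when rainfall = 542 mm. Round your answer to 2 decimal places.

2.91

n = 7, Σx = 3816, Σy = 20.5, Σxy = 11903.6, Σx² = 2243886
Sxx = Σx² − (Σx)²/n = 2243886 − 2080265.142857 = 163620.857143
Sxy = Σxy − (Σx)(Σy)/n = 11903.6 − 11175.428571 = 728.171429
b = Sxy/Sxx = 728.171429/163620.857143 = 0.004450
a = ȳ − b·x̄ = 2.928571 − 0.004450·545.142857 = 0.502490
ŷ(542) = a + b·542 = 0.502490 + 0.004450·542 = 2.914585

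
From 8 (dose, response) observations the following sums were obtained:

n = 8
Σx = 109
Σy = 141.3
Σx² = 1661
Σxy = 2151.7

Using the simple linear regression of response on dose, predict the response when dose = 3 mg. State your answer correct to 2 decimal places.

Sxx = Σx² − (Σx)²/n = 1661 − 1485.125 = 175.875
Sxy = Σxy − (Σx)(Σy)/n = 2151.7 − 1925.2125 = 226.4875
b = Sxy/Sxx = 226.4875/175.875 = 1.287775
a = ȳ − b·x̄ = 17.6625 − 1.287775·13.625 = 0.116560
ŷ(3) = a + b·3 = 0.116560 + 1.287775·3 = 3.979886

3.98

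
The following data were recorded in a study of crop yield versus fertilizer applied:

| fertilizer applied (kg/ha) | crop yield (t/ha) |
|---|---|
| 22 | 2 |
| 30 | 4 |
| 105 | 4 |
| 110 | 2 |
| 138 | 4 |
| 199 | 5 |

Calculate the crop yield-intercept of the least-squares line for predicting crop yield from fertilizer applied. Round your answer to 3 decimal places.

2.433

n = 6, Σx = 604, Σy = 21, Σxy = 2351, Σx² = 83154
Sxx = Σx² − (Σx)²/n = 83154 − 60802.666667 = 22351.333333
Sxy = Σxy − (Σx)(Σy)/n = 2351 − 2114 = 237
b = Sxy/Sxx = 237/22351.333333 = 0.010603
a = ȳ − b·x̄ = 3.5 − 0.010603·100.666667 = 2.432592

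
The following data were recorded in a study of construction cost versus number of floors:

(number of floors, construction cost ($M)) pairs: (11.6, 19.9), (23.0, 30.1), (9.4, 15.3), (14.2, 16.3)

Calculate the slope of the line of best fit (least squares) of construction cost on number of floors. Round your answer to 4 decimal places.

n = 4, Σx = 58.2, Σy = 81.6, Σxy = 1298.42, Σx² = 953.56
Sxx = Σx² − (Σx)²/n = 953.56 − 846.81 = 106.75
Sxy = Σxy − (Σx)(Σy)/n = 1298.42 − 1187.28 = 111.14
b = Sxy/Sxx = 111.14/106.75 = 1.041124

1.0411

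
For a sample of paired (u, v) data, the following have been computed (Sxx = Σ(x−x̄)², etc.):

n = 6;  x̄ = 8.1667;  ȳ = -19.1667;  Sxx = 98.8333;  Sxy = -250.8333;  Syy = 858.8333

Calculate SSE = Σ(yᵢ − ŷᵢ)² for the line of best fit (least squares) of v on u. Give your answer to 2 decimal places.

222.23

b = Sxy/Sxx = -250.8333/98.8333 = -2.537943
SSE = Syy − b·Sxy = 858.8333 − (-2.537943)·(-250.8333) = 222.232636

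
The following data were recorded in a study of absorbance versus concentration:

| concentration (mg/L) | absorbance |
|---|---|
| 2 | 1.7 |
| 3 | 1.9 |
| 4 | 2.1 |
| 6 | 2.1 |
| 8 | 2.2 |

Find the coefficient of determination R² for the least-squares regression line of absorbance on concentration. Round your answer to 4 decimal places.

n = 5, Σx = 23, Σy = 10, Σxy = 47.7, Σx² = 129, Σy² = 20.16
Sxx = Σx² − (Σx)²/n = 129 − 105.8 = 23.2
Sxy = Σxy − (Σx)(Σy)/n = 47.7 − 46 = 1.7
Syy = Σy² − (Σy)²/n = 20.16 − 20 = 0.16
R² = Sxy²/(Sxx·Syy) = (1.7)²/(23.2·0.16) = 0.778556

0.7786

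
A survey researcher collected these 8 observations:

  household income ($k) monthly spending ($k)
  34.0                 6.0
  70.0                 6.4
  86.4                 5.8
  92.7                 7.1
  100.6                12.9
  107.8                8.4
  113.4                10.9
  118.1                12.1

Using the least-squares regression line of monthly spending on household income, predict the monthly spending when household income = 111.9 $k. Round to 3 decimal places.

n = 8, Σx = 723, Σy = 69.6, Σxy = 6679.62, Σx² = 70662.62
Sxx = Σx² − (Σx)²/n = 70662.62 − 65341.125 = 5321.495
Sxy = Σxy − (Σx)(Σy)/n = 6679.62 − 6290.1 = 389.52
b = Sxy/Sxx = 389.52/5321.495 = 0.073197
a = ȳ − b·x̄ = 8.7 − 0.073197·90.375 = 2.084778
ŷ(111.9) = a + b·111.9 = 2.084778 + 0.073197·111.9 = 10.275576

10.276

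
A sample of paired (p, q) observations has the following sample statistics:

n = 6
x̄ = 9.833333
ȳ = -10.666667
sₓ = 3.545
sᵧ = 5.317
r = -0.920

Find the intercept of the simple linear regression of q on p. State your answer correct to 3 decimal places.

2.902

b = r · sᵧ/sₓ = -0.92 · 5.317/3.545 = -1.379870
a = ȳ − b·x̄ = -10.666667 − (-1.379870)·9.833333 = 2.902057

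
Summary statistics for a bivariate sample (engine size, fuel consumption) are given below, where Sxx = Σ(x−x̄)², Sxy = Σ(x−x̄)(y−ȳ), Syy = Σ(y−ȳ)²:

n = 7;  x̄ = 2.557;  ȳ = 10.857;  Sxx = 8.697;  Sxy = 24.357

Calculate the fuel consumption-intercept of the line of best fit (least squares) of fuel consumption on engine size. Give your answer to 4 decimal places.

3.6958

b = Sxy/Sxx = 24.357/8.697 = 2.800621
a = ȳ − b·x̄ = 10.857 − 2.800621·2.557 = 3.695812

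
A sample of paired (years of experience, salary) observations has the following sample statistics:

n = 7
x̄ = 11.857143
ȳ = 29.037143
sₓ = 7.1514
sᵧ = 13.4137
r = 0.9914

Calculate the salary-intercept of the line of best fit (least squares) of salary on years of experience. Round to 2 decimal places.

b = r · sᵧ/sₓ = 0.9914 · 13.4137/7.1514 = 1.859544
a = ȳ − b·x̄ = 29.037143 − 1.859544·11.857143 = 6.988265

6.99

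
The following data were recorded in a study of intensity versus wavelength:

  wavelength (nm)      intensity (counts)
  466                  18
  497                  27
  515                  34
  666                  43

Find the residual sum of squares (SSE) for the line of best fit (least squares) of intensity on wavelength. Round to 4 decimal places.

n = 4, Σx = 2144, Σy = 122, Σxy = 67955, Σx² = 1172946, Σy² = 4058
Sxx = Σx² − (Σx)²/n = 1172946 − 1149184 = 23762
Sxy = Σxy − (Σx)(Σy)/n = 67955 − 65392 = 2563
Syy = Σy² − (Σy)²/n = 4058 − 3721 = 337
b = Sxy/Sxx = 2563/23762 = 0.107861
SSE = Syy − b·Sxy = 337 − 0.107861·2563 = 60.551511

60.5515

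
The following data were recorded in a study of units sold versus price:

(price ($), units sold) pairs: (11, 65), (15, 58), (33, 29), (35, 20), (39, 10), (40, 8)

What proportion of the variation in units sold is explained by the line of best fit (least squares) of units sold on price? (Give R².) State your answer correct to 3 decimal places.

0.987

n = 6, Σx = 173, Σy = 190, Σxy = 3952, Σx² = 5781, Σy² = 8994
Sxx = Σx² − (Σx)²/n = 5781 − 4988.166667 = 792.833333
Sxy = Σxy − (Σx)(Σy)/n = 3952 − 5478.333333 = -1526.333333
Syy = Σy² − (Σy)²/n = 8994 − 6016.666667 = 2977.333333
R² = Sxy²/(Sxx·Syy) = (-1526.333333)²/(792.833333·2977.333333) = 0.986937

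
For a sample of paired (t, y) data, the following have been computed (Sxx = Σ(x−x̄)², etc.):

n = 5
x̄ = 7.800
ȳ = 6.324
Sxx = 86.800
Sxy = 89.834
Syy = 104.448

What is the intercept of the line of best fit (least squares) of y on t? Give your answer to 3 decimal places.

-1.749

b = Sxy/Sxx = 89.834/86.8 = 1.034954
a = ȳ − b·x̄ = 6.324 − 1.034954·7.8 = -1.748641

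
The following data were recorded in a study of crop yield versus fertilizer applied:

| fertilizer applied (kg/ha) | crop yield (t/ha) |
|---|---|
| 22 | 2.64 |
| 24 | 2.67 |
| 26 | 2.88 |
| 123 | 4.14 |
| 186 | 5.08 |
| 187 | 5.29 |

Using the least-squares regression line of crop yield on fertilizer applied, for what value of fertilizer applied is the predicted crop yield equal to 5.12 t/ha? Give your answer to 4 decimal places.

n = 6, Σx = 568, Σy = 22.7, Σxy = 2640.37, Σx² = 86430
Sxx = Σx² − (Σx)²/n = 86430 − 53770.666667 = 32659.333333
Sxy = Σxy − (Σx)(Σy)/n = 2640.37 − 2148.933333 = 491.436667
b = Sxy/Sxx = 491.436667/32659.333333 = 0.015047
a = ȳ − b·x̄ = 3.783333 − 0.015047·94.666667 = 2.358850
Set a + b·x = 5.12: x = (5.12 − 2.358850) / 0.015047 = 183.497324

183.4973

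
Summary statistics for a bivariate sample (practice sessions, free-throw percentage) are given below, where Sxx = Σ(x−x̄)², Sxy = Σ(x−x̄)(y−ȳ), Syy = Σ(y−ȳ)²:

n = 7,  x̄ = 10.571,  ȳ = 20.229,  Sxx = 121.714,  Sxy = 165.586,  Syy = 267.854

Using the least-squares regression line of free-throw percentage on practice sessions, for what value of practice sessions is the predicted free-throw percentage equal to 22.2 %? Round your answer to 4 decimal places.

12.0198

b = Sxy/Sxx = 165.586/121.714 = 1.360452
a = ȳ − b·x̄ = 20.229 − 1.360452·10.571 = 5.847667
Set a + b·x = 22.2: x = (22.2 − 5.847667) / 1.360452 = 12.019784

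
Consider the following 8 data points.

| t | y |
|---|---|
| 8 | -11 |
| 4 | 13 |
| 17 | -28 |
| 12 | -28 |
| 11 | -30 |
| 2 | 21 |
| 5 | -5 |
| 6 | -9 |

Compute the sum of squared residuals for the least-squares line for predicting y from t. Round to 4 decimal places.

n = 8, Σx = 65, Σy = -77, Σxy = -1215, Σx² = 699, Σy² = 3305
Sxx = Σx² − (Σx)²/n = 699 − 528.125 = 170.875
Sxy = Σxy − (Σx)(Σy)/n = -1215 − (-625.625) = -589.375
Syy = Σy² − (Σy)²/n = 3305 − 741.125 = 2563.875
b = Sxy/Sxx = -589.375/170.875 = -3.449159
SSE = Syy − b·Sxy = 2563.875 − (-3.449159)·(-589.375) = 531.027067

531.0271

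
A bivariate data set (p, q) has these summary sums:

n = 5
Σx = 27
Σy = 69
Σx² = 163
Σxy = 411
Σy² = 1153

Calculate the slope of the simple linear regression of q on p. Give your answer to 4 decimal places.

Sxx = Σx² − (Σx)²/n = 163 − 145.8 = 17.2
Sxy = Σxy − (Σx)(Σy)/n = 411 − 372.6 = 38.4
b = Sxy/Sxx = 38.4/17.2 = 2.232558

2.2326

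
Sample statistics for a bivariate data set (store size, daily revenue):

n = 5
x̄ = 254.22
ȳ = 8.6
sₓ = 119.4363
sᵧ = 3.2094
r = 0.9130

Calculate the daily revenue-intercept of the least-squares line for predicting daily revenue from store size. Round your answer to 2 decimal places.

b = r · sᵧ/sₓ = 0.913 · 3.2094/119.4363 = 0.024533
a = ȳ − b·x̄ = 8.6 − 0.024533·254.22 = 2.363111

2.36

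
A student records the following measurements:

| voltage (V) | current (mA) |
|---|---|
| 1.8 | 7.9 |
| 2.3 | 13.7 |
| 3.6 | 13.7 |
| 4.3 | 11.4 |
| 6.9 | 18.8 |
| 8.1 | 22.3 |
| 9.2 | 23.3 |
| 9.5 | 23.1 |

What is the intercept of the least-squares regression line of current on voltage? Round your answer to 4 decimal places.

6.4106

n = 8, Σx = 45.7, Σy = 134.2, Σxy = 888.23, Σx² = 328.09
Sxx = Σx² − (Σx)²/n = 328.09 − 261.06125 = 67.02875
Sxy = Σxy − (Σx)(Σy)/n = 888.23 − 766.6175 = 121.6125
b = Sxy/Sxx = 121.6125/67.02875 = 1.814333
a = ȳ − b·x̄ = 16.775 − 1.814333·5.7125 = 6.410620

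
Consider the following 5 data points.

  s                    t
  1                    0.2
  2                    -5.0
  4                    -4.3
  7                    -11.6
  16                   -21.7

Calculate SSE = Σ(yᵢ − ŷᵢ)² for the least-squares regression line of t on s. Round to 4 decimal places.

n = 5, Σx = 30, Σy = -42.4, Σxy = -455.4, Σx² = 326, Σy² = 648.98
Sxx = Σx² − (Σx)²/n = 326 − 180 = 146
Sxy = Σxy − (Σx)(Σy)/n = -455.4 − (-254.4) = -201
Syy = Σy² − (Σy)²/n = 648.98 − 359.552 = 289.428
b = Sxy/Sxx = -201/146 = -1.376712
SSE = Syy − b·Sxy = 289.428 − (-1.376712)·(-201) = 12.708822

12.7088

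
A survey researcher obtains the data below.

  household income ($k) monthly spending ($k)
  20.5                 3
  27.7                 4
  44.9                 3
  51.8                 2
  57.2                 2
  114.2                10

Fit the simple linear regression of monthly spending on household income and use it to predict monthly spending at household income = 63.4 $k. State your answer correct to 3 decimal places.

n = 6, Σx = 316.3, Σy = 24, Σxy = 1667, Σx² = 22200.27
Sxx = Σx² − (Σx)²/n = 22200.27 − 16674.281667 = 5525.988333
Sxy = Σxy − (Σx)(Σy)/n = 1667 − 1265.2 = 401.8
b = Sxy/Sxx = 401.8/5525.988333 = 0.072711
a = ȳ − b·x̄ = 4 − 0.072711·52.716667 = 0.166920
ŷ(63.4) = a + b·63.4 = 0.166920 + 0.072711·63.4 = 4.776796

4.777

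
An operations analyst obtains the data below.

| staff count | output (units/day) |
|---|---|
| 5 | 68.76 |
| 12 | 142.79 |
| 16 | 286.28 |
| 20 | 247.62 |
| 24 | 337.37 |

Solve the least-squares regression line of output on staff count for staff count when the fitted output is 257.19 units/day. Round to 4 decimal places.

n = 5, Σx = 77, Σy = 1082.82, Σxy = 19687.04, Σx² = 1401
Sxx = Σx² − (Σx)²/n = 1401 − 1185.8 = 215.2
Sxy = Σxy − (Σx)(Σy)/n = 19687.04 − 16675.428 = 3011.612
b = Sxy/Sxx = 3011.612/215.2 = 13.994480
a = ȳ − b·x̄ = 216.564 − 13.994480·15.4 = 1.049015
Set a + b·x = 257.19: x = (257.19 − 1.049015) / 13.994480 = 18.303002

18.3030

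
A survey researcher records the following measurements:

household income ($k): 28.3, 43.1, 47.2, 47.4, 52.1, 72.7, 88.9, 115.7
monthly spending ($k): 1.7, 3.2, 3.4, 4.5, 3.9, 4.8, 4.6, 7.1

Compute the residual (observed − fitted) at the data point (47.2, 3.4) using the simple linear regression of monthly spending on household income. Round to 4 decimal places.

-0.0158

n = 8, Σx = 495.4, Σy = 33.2, Σxy = 2342.37, Σx² = 36422.5
Sxx = Σx² − (Σx)²/n = 36422.5 − 30677.645 = 5744.855
Sxy = Σxy − (Σx)(Σy)/n = 2342.37 − 2055.91 = 286.46
b = Sxy/Sxx = 286.46/5744.855 = 0.049864
a = ȳ − b·x̄ = 4.15 − 0.049864·61.925 = 1.062187
ŷ(47.2) = 1.062187 + 0.049864·47.2 = 3.415756
residual = y − ŷ = 3.4 − 3.415756 = -0.015756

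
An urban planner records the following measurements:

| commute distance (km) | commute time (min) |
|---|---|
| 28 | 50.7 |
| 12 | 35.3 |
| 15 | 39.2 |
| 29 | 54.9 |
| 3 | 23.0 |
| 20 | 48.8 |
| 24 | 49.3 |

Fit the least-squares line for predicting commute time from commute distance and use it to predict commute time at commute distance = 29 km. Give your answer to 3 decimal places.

55.017

n = 7, Σx = 131, Σy = 301.2, Σxy = 6251.5, Σx² = 2979
Sxx = Σx² − (Σx)²/n = 2979 − 2451.571429 = 527.428571
Sxy = Σxy − (Σx)(Σy)/n = 6251.5 − 5636.742857 = 614.757143
b = Sxy/Sxx = 614.757143/527.428571 = 1.165574
a = ȳ − b·x̄ = 43.028571 − 1.165574·18.714286 = 21.215683
ŷ(29) = a + b·29 = 21.215683 + 1.165574·29 = 55.017335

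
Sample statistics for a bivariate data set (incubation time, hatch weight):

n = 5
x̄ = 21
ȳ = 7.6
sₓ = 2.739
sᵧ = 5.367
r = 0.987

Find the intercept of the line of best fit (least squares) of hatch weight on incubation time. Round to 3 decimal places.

-33.014

b = r · sᵧ/sₓ = 0.987 · 5.367/2.739 = 1.934001
a = ȳ − b·x̄ = 7.6 − 1.934001·21 = -33.014023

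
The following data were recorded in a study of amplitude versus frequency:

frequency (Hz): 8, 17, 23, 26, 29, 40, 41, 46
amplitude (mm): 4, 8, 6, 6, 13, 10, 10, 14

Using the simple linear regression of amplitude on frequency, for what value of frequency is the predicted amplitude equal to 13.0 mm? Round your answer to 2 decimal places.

n = 8, Σx = 230, Σy = 71, Σxy = 2293, Σx² = 7796
Sxx = Σx² − (Σx)²/n = 7796 − 6612.5 = 1183.5
Sxy = Σxy − (Σx)(Σy)/n = 2293 − 2041.25 = 251.75
b = Sxy/Sxx = 251.75/1183.5 = 0.212717
a = ȳ − b·x̄ = 8.875 − 0.212717·28.75 = 2.759400
Set a + b·x = 13.0: x = (13.0 − 2.759400) / 0.212717 = 48.142006

48.14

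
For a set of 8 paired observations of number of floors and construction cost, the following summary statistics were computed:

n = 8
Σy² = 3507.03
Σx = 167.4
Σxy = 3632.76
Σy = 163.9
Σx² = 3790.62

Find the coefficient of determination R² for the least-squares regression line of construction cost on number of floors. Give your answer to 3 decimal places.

Sxx = Σx² − (Σx)²/n = 3790.62 − 3502.845 = 287.775
Sxy = Σxy − (Σx)(Σy)/n = 3632.76 − 3429.6075 = 203.1525
Syy = Σy² − (Σy)²/n = 3507.03 − 3357.90125 = 149.12875
R² = Sxy²/(Sxx·Syy) = (203.1525)²/(287.775·149.12875) = 0.961678

0.962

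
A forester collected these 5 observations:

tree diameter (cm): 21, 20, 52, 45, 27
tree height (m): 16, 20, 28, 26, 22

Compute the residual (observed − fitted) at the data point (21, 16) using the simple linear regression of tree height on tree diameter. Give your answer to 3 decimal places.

-2.747

n = 5, Σx = 165, Σy = 112, Σxy = 3956, Σx² = 6299
Sxx = Σx² − (Σx)²/n = 6299 − 5445 = 854
Sxy = Σxy − (Σx)(Σy)/n = 3956 − 3696 = 260
b = Sxy/Sxx = 260/854 = 0.304450
a = ȳ − b·x̄ = 22.4 − 0.304450·33 = 12.353162
ŷ(21) = 12.353162 + 0.304450·21 = 18.746604
residual = y − ŷ = 16 − 18.746604 = -2.746604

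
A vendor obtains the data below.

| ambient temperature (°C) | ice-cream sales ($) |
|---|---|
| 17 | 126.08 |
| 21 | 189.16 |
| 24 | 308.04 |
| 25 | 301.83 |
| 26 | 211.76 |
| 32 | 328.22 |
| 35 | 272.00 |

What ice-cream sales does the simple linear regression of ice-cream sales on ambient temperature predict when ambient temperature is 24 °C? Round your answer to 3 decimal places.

233.720

n = 7, Σx = 180, Σy = 1737.09, Σxy = 46583.23, Σx² = 4856
Sxx = Σx² − (Σx)²/n = 4856 − 4628.571429 = 227.428571
Sxy = Σxy − (Σx)(Σy)/n = 46583.23 − 44668.028571 = 1915.201429
b = Sxy/Sxx = 1915.201429/227.428571 = 8.421112
a = ȳ − b·x̄ = 248.155714 − 8.421112·25.714286 = 31.612839
ŷ(24) = a + b·24 = 31.612839 + 8.421112·24 = 233.719523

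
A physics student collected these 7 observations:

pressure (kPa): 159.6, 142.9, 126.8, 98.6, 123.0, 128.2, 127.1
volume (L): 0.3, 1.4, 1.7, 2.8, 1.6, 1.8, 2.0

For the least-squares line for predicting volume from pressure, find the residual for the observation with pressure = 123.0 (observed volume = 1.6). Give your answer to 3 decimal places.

n = 7, Σx = 906.2, Σy = 11.6, Σxy = 1421.34, Σx² = 119411.42
Sxx = Σx² − (Σx)²/n = 119411.42 − 117314.062857 = 2097.357143
Sxy = Σxy − (Σx)(Σy)/n = 1421.34 − 1501.702857 = -80.362857
b = Sxy/Sxx = -80.362857/2097.357143 = -0.038316
a = ȳ − b·x̄ = 1.657143 − (-0.038316)·129.457143 = 6.617455
ŷ(123.0) = 6.617455 + (-0.038316)·123 = 1.904556
residual = y − ŷ = 1.6 − 1.904556 = -0.304556

-0.305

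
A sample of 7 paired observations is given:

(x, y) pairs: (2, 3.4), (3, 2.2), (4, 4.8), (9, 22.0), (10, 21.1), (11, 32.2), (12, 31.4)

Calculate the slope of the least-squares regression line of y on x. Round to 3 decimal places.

3.089

n = 7, Σx = 51, Σy = 117.1, Σxy = 1172.6, Σx² = 475
Sxx = Σx² − (Σx)²/n = 475 − 371.571429 = 103.428571
Sxy = Σxy − (Σx)(Σy)/n = 1172.6 − 853.157143 = 319.442857
b = Sxy/Sxx = 319.442857/103.428571 = 3.088536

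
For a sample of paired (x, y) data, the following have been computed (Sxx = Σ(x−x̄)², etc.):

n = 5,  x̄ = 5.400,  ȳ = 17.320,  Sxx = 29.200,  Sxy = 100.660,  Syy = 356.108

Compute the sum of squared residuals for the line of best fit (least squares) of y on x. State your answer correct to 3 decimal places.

9.107

b = Sxy/Sxx = 100.66/29.2 = 3.447260
SSE = Syy − b·Sxy = 356.108 − 3.447260·100.66 = 9.106781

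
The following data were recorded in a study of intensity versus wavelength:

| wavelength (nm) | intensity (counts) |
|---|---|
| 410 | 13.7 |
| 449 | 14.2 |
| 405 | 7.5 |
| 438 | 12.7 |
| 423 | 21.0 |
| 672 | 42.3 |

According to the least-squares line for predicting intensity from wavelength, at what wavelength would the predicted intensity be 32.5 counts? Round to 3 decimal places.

n = 6, Σx = 2797, Σy = 111.4, Σxy = 57901.5, Σx² = 1356083
Sxx = Σx² − (Σx)²/n = 1356083 − 1303868.166667 = 52214.833333
Sxy = Σxy − (Σx)(Σy)/n = 57901.5 − 51930.966667 = 5970.533333
b = Sxy/Sxx = 5970.533333/52214.833333 = 0.114346
a = ȳ − b·x̄ = 18.566667 − 0.114346·466.166667 = -34.737413
Set a + b·x = 32.5: x = (32.5 − (-34.737413)) / 0.114346 = 588.019546

588.020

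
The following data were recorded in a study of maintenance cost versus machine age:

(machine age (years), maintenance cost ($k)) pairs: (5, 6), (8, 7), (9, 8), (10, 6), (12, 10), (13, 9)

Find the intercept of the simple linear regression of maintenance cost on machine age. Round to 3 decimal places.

n = 6, Σx = 57, Σy = 46, Σxy = 455, Σx² = 583
Sxx = Σx² − (Σx)²/n = 583 − 541.5 = 41.5
Sxy = Σxy − (Σx)(Σy)/n = 455 − 437 = 18
b = Sxy/Sxx = 18/41.5 = 0.433735
a = ȳ − b·x̄ = 7.666667 − 0.433735·9.5 = 3.546185

3.546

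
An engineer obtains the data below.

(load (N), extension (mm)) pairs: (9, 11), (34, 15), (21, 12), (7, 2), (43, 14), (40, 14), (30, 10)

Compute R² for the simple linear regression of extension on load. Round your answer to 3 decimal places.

n = 7, Σx = 184, Σy = 78, Σxy = 2337, Σx² = 6076, Σy² = 986
Sxx = Σx² − (Σx)²/n = 6076 − 4836.571429 = 1239.428571
Sxy = Σxy − (Σx)(Σy)/n = 2337 − 2050.285714 = 286.714286
Syy = Σy² − (Σy)²/n = 986 − 869.142857 = 116.857143
R² = Sxy²/(Sxx·Syy) = (286.714286)²/(1239.428571·116.857143) = 0.567573

0.568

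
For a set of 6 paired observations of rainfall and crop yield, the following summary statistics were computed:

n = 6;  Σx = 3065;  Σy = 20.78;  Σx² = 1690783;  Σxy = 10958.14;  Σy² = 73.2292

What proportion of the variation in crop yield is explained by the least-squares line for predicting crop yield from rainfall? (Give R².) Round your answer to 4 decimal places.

Sxx = Σx² − (Σx)²/n = 1690783 − 1565704.166667 = 125078.833333
Sxy = Σxy − (Σx)(Σy)/n = 10958.14 − 10615.116667 = 343.023333
Syy = Σy² − (Σy)²/n = 73.2292 − 71.968067 = 1.261133
R² = Sxy²/(Sxx·Syy) = (343.023333)²/(125078.833333·1.261133) = 0.745938

0.7459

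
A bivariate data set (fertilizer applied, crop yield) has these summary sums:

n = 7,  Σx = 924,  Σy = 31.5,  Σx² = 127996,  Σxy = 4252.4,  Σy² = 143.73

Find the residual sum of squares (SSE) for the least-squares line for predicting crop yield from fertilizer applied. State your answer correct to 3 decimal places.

Sxx = Σx² − (Σx)²/n = 127996 − 121968 = 6028
Sxy = Σxy − (Σx)(Σy)/n = 4252.4 − 4158 = 94.4
Syy = Σy² − (Σy)²/n = 143.73 − 141.75 = 1.98
b = Sxy/Sxx = 94.4/6028 = 0.015660
SSE = Syy − b·Sxy = 1.98 − 0.015660·94.4 = 0.501672

0.502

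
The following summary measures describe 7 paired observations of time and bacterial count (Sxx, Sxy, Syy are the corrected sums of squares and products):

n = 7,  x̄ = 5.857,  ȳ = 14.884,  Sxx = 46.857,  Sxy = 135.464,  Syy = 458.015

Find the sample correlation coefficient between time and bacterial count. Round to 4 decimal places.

0.9247

r = Sxy/√(Sxx·Syy) = 135.464/√(21461.208855) = 135.464/146.496447 = 0.924691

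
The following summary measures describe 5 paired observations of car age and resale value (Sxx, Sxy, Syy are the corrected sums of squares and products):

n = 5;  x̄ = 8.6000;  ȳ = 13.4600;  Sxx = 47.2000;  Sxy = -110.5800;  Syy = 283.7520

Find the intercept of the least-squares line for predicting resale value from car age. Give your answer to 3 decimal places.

b = Sxy/Sxx = -110.58/47.2 = -2.342797
a = ȳ − b·x̄ = 13.46 − (-2.342797)·8.6 = 33.608051

33.608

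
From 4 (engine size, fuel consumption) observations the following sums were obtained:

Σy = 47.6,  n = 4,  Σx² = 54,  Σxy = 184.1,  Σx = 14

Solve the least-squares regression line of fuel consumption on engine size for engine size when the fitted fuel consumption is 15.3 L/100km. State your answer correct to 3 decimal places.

Sxx = Σx² − (Σx)²/n = 54 − 49 = 5
Sxy = Σxy − (Σx)(Σy)/n = 184.1 − 166.6 = 17.5
b = Sxy/Sxx = 17.5/5 = 3.5
a = ȳ − b·x̄ = 11.9 − 3.5·3.5 = -0.35
Set a + b·x = 15.3: x = (15.3 − (-0.35)) / 3.5 = 4.471429

4.471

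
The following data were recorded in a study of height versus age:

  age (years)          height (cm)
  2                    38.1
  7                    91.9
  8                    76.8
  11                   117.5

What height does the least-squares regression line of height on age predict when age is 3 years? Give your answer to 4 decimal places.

n = 4, Σx = 28, Σy = 324.3, Σxy = 2626.4, Σx² = 238
Sxx = Σx² − (Σx)²/n = 238 − 196 = 42
Sxy = Σxy − (Σx)(Σy)/n = 2626.4 − 2270.1 = 356.3
b = Sxy/Sxx = 356.3/42 = 8.483333
a = ȳ − b·x̄ = 81.075 − 8.483333·7 = 21.691667
ŷ(3) = a + b·3 = 21.691667 + 8.483333·3 = 47.141667

47.1417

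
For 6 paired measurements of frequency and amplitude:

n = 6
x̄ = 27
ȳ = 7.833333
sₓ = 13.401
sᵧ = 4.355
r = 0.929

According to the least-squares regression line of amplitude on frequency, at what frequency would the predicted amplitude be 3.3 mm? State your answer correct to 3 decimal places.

11.984

b = r · sᵧ/sₓ = 0.929 · 4.355/13.401 = 0.301902
a = ȳ − b·x̄ = 7.833333 − 0.301902·27 = -0.318034
Set a + b·x = 3.3: x = (3.3 − (-0.318034)) / 0.301902 = 11.984114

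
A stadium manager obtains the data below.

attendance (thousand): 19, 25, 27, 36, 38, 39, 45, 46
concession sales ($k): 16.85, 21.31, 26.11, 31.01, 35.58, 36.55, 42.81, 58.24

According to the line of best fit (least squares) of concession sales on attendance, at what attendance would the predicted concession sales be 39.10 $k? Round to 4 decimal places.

n = 8, Σx = 275, Σy = 268.46, Σxy = 10057.21, Σx² = 10117
Sxx = Σx² − (Σx)²/n = 10117 − 9453.125 = 663.875
Sxy = Σxy − (Σx)(Σy)/n = 10057.21 − 9228.3125 = 828.8975
b = Sxy/Sxx = 828.8975/663.875 = 1.248575
a = ȳ − b·x̄ = 33.5575 − 1.248575·34.375 = -9.362254
Set a + b·x = 39.10: x = (39.10 − (-9.362254)) / 1.248575 = 38.814062

38.8141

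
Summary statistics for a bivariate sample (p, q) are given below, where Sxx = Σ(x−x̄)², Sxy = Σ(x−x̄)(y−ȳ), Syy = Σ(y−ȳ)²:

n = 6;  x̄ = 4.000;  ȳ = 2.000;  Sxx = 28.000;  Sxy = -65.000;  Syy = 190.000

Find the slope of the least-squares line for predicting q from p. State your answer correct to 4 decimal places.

b = Sxy/Sxx = -65/28 = -2.321429

-2.3214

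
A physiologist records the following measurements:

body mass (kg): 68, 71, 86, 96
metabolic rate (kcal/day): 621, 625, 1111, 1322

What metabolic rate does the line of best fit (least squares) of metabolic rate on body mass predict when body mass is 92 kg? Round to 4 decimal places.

1234.0213

n = 4, Σx = 321, Σy = 3679, Σxy = 309061, Σx² = 26277
Sxx = Σx² − (Σx)²/n = 26277 − 25760.25 = 516.75
Sxy = Σxy − (Σx)(Σy)/n = 309061 − 295239.75 = 13821.25
b = Sxy/Sxx = 13821.25/516.75 = 26.746493
a = ȳ − b·x̄ = 919.75 − 26.746493·80.25 = -1226.656023
ŷ(92) = a + b·92 = -1226.656023 + 26.746493·92 = 1234.021287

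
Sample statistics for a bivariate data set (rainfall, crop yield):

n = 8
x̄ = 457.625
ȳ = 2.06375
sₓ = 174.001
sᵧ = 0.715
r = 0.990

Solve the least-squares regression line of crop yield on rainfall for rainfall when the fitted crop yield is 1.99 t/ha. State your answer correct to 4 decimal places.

439.4961

b = r · sᵧ/sₓ = 0.99 · 0.715/174.001 = 0.004068
a = ȳ − b·x̄ = 2.06375 − 0.004068·457.625 = 0.202095
Set a + b·x = 1.99: x = (1.99 − 0.202095) / 0.004068 = 439.496055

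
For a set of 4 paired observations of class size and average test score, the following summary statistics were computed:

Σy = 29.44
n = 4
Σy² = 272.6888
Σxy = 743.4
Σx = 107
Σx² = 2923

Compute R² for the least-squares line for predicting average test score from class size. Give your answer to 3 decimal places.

Sxx = Σx² − (Σx)²/n = 2923 − 2862.25 = 60.75
Sxy = Σxy − (Σx)(Σy)/n = 743.4 − 787.52 = -44.12
Syy = Σy² − (Σy)²/n = 272.6888 − 216.6784 = 56.0104
R² = Sxy²/(Sxx·Syy) = (-44.12)²/(60.75·56.0104) = 0.572079

0.572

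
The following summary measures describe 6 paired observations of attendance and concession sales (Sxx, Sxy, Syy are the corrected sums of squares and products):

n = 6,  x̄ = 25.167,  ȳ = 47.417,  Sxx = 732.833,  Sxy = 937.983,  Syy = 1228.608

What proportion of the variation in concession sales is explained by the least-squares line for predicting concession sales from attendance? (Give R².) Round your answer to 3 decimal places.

0.977

R² = Sxy²/(Sxx·Syy) = (937.983)²/(732.833·1228.608) = 0.977173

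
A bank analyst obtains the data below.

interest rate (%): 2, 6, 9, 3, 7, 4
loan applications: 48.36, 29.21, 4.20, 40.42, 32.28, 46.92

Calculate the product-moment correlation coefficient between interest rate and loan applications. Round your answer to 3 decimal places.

n = 6, Σx = 31, Σy = 201.39, Σxy = 844.68, Σx² = 195, Σy² = 8086.8149
Sxx = Σx² − (Σx)²/n = 195 − 160.166667 = 34.833333
Sxy = Σxy − (Σx)(Σy)/n = 844.68 − 1040.515 = -195.835
Syy = Σy² − (Σy)²/n = 8086.8149 − 6759.65535 = 1327.15955
r = Sxy/√(Sxx·Syy) = -195.835/√(46229.390992) = -195.835/215.010211 = -0.910817

-0.911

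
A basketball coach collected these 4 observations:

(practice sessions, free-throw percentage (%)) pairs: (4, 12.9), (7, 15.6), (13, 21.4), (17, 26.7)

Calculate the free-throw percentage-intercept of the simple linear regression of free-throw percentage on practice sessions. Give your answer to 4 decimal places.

n = 4, Σx = 41, Σy = 76.6, Σxy = 892.9, Σx² = 523
Sxx = Σx² − (Σx)²/n = 523 − 420.25 = 102.75
Sxy = Σxy − (Σx)(Σy)/n = 892.9 − 785.15 = 107.75
b = Sxy/Sxx = 107.75/102.75 = 1.048662
a = ȳ − b·x̄ = 19.15 − 1.048662·10.25 = 8.401217

8.4012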